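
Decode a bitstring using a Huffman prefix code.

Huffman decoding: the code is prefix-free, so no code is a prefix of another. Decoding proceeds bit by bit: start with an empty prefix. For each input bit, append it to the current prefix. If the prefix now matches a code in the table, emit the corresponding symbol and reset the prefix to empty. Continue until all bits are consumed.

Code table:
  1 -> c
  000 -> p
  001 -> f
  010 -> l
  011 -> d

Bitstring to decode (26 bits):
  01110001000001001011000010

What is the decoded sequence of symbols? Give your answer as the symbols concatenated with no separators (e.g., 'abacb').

Bit 0: prefix='0' (no match yet)
Bit 1: prefix='01' (no match yet)
Bit 2: prefix='011' -> emit 'd', reset
Bit 3: prefix='1' -> emit 'c', reset
Bit 4: prefix='0' (no match yet)
Bit 5: prefix='00' (no match yet)
Bit 6: prefix='000' -> emit 'p', reset
Bit 7: prefix='1' -> emit 'c', reset
Bit 8: prefix='0' (no match yet)
Bit 9: prefix='00' (no match yet)
Bit 10: prefix='000' -> emit 'p', reset
Bit 11: prefix='0' (no match yet)
Bit 12: prefix='00' (no match yet)
Bit 13: prefix='001' -> emit 'f', reset
Bit 14: prefix='0' (no match yet)
Bit 15: prefix='00' (no match yet)
Bit 16: prefix='001' -> emit 'f', reset
Bit 17: prefix='0' (no match yet)
Bit 18: prefix='01' (no match yet)
Bit 19: prefix='011' -> emit 'd', reset
Bit 20: prefix='0' (no match yet)
Bit 21: prefix='00' (no match yet)
Bit 22: prefix='000' -> emit 'p', reset
Bit 23: prefix='0' (no match yet)
Bit 24: prefix='01' (no match yet)
Bit 25: prefix='010' -> emit 'l', reset

Answer: dcpcpffdpl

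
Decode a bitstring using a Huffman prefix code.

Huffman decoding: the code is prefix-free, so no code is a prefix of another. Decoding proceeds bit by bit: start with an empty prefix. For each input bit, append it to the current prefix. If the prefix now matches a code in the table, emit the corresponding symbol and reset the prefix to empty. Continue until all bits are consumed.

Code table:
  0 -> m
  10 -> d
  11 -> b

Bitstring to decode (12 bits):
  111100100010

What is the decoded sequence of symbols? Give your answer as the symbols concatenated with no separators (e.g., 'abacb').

Answer: bbmmdmmd

Derivation:
Bit 0: prefix='1' (no match yet)
Bit 1: prefix='11' -> emit 'b', reset
Bit 2: prefix='1' (no match yet)
Bit 3: prefix='11' -> emit 'b', reset
Bit 4: prefix='0' -> emit 'm', reset
Bit 5: prefix='0' -> emit 'm', reset
Bit 6: prefix='1' (no match yet)
Bit 7: prefix='10' -> emit 'd', reset
Bit 8: prefix='0' -> emit 'm', reset
Bit 9: prefix='0' -> emit 'm', reset
Bit 10: prefix='1' (no match yet)
Bit 11: prefix='10' -> emit 'd', reset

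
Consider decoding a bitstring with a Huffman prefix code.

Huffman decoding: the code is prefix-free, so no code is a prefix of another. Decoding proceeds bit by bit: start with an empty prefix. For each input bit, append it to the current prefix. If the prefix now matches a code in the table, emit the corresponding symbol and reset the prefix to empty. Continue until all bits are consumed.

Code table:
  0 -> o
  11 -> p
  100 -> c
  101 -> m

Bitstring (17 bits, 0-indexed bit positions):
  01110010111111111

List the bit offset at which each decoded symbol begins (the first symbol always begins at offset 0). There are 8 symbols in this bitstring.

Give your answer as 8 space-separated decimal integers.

Bit 0: prefix='0' -> emit 'o', reset
Bit 1: prefix='1' (no match yet)
Bit 2: prefix='11' -> emit 'p', reset
Bit 3: prefix='1' (no match yet)
Bit 4: prefix='10' (no match yet)
Bit 5: prefix='100' -> emit 'c', reset
Bit 6: prefix='1' (no match yet)
Bit 7: prefix='10' (no match yet)
Bit 8: prefix='101' -> emit 'm', reset
Bit 9: prefix='1' (no match yet)
Bit 10: prefix='11' -> emit 'p', reset
Bit 11: prefix='1' (no match yet)
Bit 12: prefix='11' -> emit 'p', reset
Bit 13: prefix='1' (no match yet)
Bit 14: prefix='11' -> emit 'p', reset
Bit 15: prefix='1' (no match yet)
Bit 16: prefix='11' -> emit 'p', reset

Answer: 0 1 3 6 9 11 13 15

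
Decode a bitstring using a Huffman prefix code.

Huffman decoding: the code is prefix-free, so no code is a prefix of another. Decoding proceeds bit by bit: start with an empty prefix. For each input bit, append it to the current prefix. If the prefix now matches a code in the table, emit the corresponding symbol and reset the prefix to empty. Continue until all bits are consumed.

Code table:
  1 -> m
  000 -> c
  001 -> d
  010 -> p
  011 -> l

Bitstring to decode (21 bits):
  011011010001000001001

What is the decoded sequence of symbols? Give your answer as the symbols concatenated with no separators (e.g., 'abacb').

Bit 0: prefix='0' (no match yet)
Bit 1: prefix='01' (no match yet)
Bit 2: prefix='011' -> emit 'l', reset
Bit 3: prefix='0' (no match yet)
Bit 4: prefix='01' (no match yet)
Bit 5: prefix='011' -> emit 'l', reset
Bit 6: prefix='0' (no match yet)
Bit 7: prefix='01' (no match yet)
Bit 8: prefix='010' -> emit 'p', reset
Bit 9: prefix='0' (no match yet)
Bit 10: prefix='00' (no match yet)
Bit 11: prefix='001' -> emit 'd', reset
Bit 12: prefix='0' (no match yet)
Bit 13: prefix='00' (no match yet)
Bit 14: prefix='000' -> emit 'c', reset
Bit 15: prefix='0' (no match yet)
Bit 16: prefix='00' (no match yet)
Bit 17: prefix='001' -> emit 'd', reset
Bit 18: prefix='0' (no match yet)
Bit 19: prefix='00' (no match yet)
Bit 20: prefix='001' -> emit 'd', reset

Answer: llpdcdd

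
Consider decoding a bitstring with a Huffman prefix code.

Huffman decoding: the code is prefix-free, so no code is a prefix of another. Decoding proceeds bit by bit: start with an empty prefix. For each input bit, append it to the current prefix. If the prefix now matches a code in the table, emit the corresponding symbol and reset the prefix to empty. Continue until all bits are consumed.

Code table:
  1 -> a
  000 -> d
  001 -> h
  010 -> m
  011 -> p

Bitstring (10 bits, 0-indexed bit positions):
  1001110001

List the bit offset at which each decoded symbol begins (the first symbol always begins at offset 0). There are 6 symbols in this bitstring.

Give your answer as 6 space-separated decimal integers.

Bit 0: prefix='1' -> emit 'a', reset
Bit 1: prefix='0' (no match yet)
Bit 2: prefix='00' (no match yet)
Bit 3: prefix='001' -> emit 'h', reset
Bit 4: prefix='1' -> emit 'a', reset
Bit 5: prefix='1' -> emit 'a', reset
Bit 6: prefix='0' (no match yet)
Bit 7: prefix='00' (no match yet)
Bit 8: prefix='000' -> emit 'd', reset
Bit 9: prefix='1' -> emit 'a', reset

Answer: 0 1 4 5 6 9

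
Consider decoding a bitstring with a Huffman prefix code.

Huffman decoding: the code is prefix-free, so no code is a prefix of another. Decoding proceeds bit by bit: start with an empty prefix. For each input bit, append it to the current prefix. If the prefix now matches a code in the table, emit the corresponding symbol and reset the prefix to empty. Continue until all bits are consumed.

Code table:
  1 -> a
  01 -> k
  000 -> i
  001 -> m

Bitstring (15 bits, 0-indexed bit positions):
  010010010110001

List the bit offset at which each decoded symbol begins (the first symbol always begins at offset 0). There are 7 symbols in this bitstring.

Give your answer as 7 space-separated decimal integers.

Bit 0: prefix='0' (no match yet)
Bit 1: prefix='01' -> emit 'k', reset
Bit 2: prefix='0' (no match yet)
Bit 3: prefix='00' (no match yet)
Bit 4: prefix='001' -> emit 'm', reset
Bit 5: prefix='0' (no match yet)
Bit 6: prefix='00' (no match yet)
Bit 7: prefix='001' -> emit 'm', reset
Bit 8: prefix='0' (no match yet)
Bit 9: prefix='01' -> emit 'k', reset
Bit 10: prefix='1' -> emit 'a', reset
Bit 11: prefix='0' (no match yet)
Bit 12: prefix='00' (no match yet)
Bit 13: prefix='000' -> emit 'i', reset
Bit 14: prefix='1' -> emit 'a', reset

Answer: 0 2 5 8 10 11 14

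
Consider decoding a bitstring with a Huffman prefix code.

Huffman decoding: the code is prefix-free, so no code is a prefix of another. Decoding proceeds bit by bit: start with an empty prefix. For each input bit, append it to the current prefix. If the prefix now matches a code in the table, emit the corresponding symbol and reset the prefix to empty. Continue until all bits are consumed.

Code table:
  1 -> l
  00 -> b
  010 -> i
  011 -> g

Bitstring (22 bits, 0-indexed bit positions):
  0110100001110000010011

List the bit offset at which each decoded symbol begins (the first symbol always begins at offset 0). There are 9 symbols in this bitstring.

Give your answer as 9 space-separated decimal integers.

Answer: 0 3 6 8 11 12 14 16 19

Derivation:
Bit 0: prefix='0' (no match yet)
Bit 1: prefix='01' (no match yet)
Bit 2: prefix='011' -> emit 'g', reset
Bit 3: prefix='0' (no match yet)
Bit 4: prefix='01' (no match yet)
Bit 5: prefix='010' -> emit 'i', reset
Bit 6: prefix='0' (no match yet)
Bit 7: prefix='00' -> emit 'b', reset
Bit 8: prefix='0' (no match yet)
Bit 9: prefix='01' (no match yet)
Bit 10: prefix='011' -> emit 'g', reset
Bit 11: prefix='1' -> emit 'l', reset
Bit 12: prefix='0' (no match yet)
Bit 13: prefix='00' -> emit 'b', reset
Bit 14: prefix='0' (no match yet)
Bit 15: prefix='00' -> emit 'b', reset
Bit 16: prefix='0' (no match yet)
Bit 17: prefix='01' (no match yet)
Bit 18: prefix='010' -> emit 'i', reset
Bit 19: prefix='0' (no match yet)
Bit 20: prefix='01' (no match yet)
Bit 21: prefix='011' -> emit 'g', reset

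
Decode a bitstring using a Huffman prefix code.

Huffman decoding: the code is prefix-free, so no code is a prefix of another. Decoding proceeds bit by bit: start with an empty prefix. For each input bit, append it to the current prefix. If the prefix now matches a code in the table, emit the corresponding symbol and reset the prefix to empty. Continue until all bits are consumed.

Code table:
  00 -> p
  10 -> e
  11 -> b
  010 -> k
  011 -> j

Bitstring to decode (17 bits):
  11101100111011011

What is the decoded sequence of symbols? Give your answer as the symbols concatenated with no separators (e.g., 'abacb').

Bit 0: prefix='1' (no match yet)
Bit 1: prefix='11' -> emit 'b', reset
Bit 2: prefix='1' (no match yet)
Bit 3: prefix='10' -> emit 'e', reset
Bit 4: prefix='1' (no match yet)
Bit 5: prefix='11' -> emit 'b', reset
Bit 6: prefix='0' (no match yet)
Bit 7: prefix='00' -> emit 'p', reset
Bit 8: prefix='1' (no match yet)
Bit 9: prefix='11' -> emit 'b', reset
Bit 10: prefix='1' (no match yet)
Bit 11: prefix='10' -> emit 'e', reset
Bit 12: prefix='1' (no match yet)
Bit 13: prefix='11' -> emit 'b', reset
Bit 14: prefix='0' (no match yet)
Bit 15: prefix='01' (no match yet)
Bit 16: prefix='011' -> emit 'j', reset

Answer: bebpbebj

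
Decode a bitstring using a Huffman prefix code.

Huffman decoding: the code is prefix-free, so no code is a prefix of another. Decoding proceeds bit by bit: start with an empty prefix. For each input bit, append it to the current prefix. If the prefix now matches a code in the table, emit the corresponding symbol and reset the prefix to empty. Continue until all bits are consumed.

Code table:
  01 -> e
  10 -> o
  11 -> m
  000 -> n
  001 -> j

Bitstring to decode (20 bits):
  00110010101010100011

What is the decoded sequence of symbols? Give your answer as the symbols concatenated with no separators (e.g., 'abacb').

Bit 0: prefix='0' (no match yet)
Bit 1: prefix='00' (no match yet)
Bit 2: prefix='001' -> emit 'j', reset
Bit 3: prefix='1' (no match yet)
Bit 4: prefix='10' -> emit 'o', reset
Bit 5: prefix='0' (no match yet)
Bit 6: prefix='01' -> emit 'e', reset
Bit 7: prefix='0' (no match yet)
Bit 8: prefix='01' -> emit 'e', reset
Bit 9: prefix='0' (no match yet)
Bit 10: prefix='01' -> emit 'e', reset
Bit 11: prefix='0' (no match yet)
Bit 12: prefix='01' -> emit 'e', reset
Bit 13: prefix='0' (no match yet)
Bit 14: prefix='01' -> emit 'e', reset
Bit 15: prefix='0' (no match yet)
Bit 16: prefix='00' (no match yet)
Bit 17: prefix='000' -> emit 'n', reset
Bit 18: prefix='1' (no match yet)
Bit 19: prefix='11' -> emit 'm', reset

Answer: joeeeeenm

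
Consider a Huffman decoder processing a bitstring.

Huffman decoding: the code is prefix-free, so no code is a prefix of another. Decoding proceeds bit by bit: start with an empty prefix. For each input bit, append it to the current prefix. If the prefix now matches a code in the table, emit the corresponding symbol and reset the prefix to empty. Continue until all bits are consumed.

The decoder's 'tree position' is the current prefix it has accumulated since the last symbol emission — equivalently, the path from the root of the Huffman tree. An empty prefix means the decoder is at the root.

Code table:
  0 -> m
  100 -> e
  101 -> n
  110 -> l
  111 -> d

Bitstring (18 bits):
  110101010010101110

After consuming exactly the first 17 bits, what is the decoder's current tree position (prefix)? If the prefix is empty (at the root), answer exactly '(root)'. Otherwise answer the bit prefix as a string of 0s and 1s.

Answer: (root)

Derivation:
Bit 0: prefix='1' (no match yet)
Bit 1: prefix='11' (no match yet)
Bit 2: prefix='110' -> emit 'l', reset
Bit 3: prefix='1' (no match yet)
Bit 4: prefix='10' (no match yet)
Bit 5: prefix='101' -> emit 'n', reset
Bit 6: prefix='0' -> emit 'm', reset
Bit 7: prefix='1' (no match yet)
Bit 8: prefix='10' (no match yet)
Bit 9: prefix='100' -> emit 'e', reset
Bit 10: prefix='1' (no match yet)
Bit 11: prefix='10' (no match yet)
Bit 12: prefix='101' -> emit 'n', reset
Bit 13: prefix='0' -> emit 'm', reset
Bit 14: prefix='1' (no match yet)
Bit 15: prefix='11' (no match yet)
Bit 16: prefix='111' -> emit 'd', reset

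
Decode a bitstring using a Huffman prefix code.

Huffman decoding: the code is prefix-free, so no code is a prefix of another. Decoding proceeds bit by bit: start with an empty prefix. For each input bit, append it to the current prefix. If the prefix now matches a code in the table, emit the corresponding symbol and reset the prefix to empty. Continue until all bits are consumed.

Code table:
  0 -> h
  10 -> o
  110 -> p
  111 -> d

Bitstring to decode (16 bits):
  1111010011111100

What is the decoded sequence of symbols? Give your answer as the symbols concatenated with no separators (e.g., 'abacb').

Bit 0: prefix='1' (no match yet)
Bit 1: prefix='11' (no match yet)
Bit 2: prefix='111' -> emit 'd', reset
Bit 3: prefix='1' (no match yet)
Bit 4: prefix='10' -> emit 'o', reset
Bit 5: prefix='1' (no match yet)
Bit 6: prefix='10' -> emit 'o', reset
Bit 7: prefix='0' -> emit 'h', reset
Bit 8: prefix='1' (no match yet)
Bit 9: prefix='11' (no match yet)
Bit 10: prefix='111' -> emit 'd', reset
Bit 11: prefix='1' (no match yet)
Bit 12: prefix='11' (no match yet)
Bit 13: prefix='111' -> emit 'd', reset
Bit 14: prefix='0' -> emit 'h', reset
Bit 15: prefix='0' -> emit 'h', reset

Answer: doohddhh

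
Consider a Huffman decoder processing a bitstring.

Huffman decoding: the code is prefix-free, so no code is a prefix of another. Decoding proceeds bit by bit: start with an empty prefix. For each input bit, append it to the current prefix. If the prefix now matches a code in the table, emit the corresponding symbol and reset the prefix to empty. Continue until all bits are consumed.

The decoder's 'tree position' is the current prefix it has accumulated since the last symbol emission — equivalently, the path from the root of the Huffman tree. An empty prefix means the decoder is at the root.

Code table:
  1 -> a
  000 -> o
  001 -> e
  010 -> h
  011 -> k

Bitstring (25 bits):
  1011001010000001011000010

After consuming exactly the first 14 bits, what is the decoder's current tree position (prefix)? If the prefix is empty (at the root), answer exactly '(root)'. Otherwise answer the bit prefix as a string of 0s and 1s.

Bit 0: prefix='1' -> emit 'a', reset
Bit 1: prefix='0' (no match yet)
Bit 2: prefix='01' (no match yet)
Bit 3: prefix='011' -> emit 'k', reset
Bit 4: prefix='0' (no match yet)
Bit 5: prefix='00' (no match yet)
Bit 6: prefix='001' -> emit 'e', reset
Bit 7: prefix='0' (no match yet)
Bit 8: prefix='01' (no match yet)
Bit 9: prefix='010' -> emit 'h', reset
Bit 10: prefix='0' (no match yet)
Bit 11: prefix='00' (no match yet)
Bit 12: prefix='000' -> emit 'o', reset
Bit 13: prefix='0' (no match yet)

Answer: 0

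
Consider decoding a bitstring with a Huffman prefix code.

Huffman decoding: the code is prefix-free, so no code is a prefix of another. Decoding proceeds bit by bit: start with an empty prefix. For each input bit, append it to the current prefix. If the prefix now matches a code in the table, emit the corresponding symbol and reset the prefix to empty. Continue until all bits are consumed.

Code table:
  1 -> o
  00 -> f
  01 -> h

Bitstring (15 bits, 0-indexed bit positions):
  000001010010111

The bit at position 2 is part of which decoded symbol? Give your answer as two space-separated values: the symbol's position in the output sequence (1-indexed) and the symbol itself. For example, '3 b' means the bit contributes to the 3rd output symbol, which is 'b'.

Bit 0: prefix='0' (no match yet)
Bit 1: prefix='00' -> emit 'f', reset
Bit 2: prefix='0' (no match yet)
Bit 3: prefix='00' -> emit 'f', reset
Bit 4: prefix='0' (no match yet)
Bit 5: prefix='01' -> emit 'h', reset
Bit 6: prefix='0' (no match yet)

Answer: 2 f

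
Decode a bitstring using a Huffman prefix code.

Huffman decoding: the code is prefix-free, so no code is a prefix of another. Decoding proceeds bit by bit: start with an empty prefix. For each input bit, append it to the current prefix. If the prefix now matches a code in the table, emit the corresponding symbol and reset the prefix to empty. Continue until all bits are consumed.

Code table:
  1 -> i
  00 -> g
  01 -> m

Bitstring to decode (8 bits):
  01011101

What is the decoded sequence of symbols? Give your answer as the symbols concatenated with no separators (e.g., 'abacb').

Answer: mmiim

Derivation:
Bit 0: prefix='0' (no match yet)
Bit 1: prefix='01' -> emit 'm', reset
Bit 2: prefix='0' (no match yet)
Bit 3: prefix='01' -> emit 'm', reset
Bit 4: prefix='1' -> emit 'i', reset
Bit 5: prefix='1' -> emit 'i', reset
Bit 6: prefix='0' (no match yet)
Bit 7: prefix='01' -> emit 'm', reset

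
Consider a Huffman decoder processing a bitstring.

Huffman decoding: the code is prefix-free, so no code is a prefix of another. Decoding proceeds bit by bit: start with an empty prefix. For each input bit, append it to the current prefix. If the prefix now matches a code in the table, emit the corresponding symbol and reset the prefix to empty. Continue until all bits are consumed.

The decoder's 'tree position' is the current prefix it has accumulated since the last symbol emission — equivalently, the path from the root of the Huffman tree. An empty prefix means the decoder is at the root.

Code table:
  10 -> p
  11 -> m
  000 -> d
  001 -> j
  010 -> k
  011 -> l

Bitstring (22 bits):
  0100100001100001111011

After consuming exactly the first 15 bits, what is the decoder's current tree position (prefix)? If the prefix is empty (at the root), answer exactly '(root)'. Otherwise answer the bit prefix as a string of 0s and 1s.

Bit 0: prefix='0' (no match yet)
Bit 1: prefix='01' (no match yet)
Bit 2: prefix='010' -> emit 'k', reset
Bit 3: prefix='0' (no match yet)
Bit 4: prefix='01' (no match yet)
Bit 5: prefix='010' -> emit 'k', reset
Bit 6: prefix='0' (no match yet)
Bit 7: prefix='00' (no match yet)
Bit 8: prefix='000' -> emit 'd', reset
Bit 9: prefix='1' (no match yet)
Bit 10: prefix='11' -> emit 'm', reset
Bit 11: prefix='0' (no match yet)
Bit 12: prefix='00' (no match yet)
Bit 13: prefix='000' -> emit 'd', reset
Bit 14: prefix='0' (no match yet)

Answer: 0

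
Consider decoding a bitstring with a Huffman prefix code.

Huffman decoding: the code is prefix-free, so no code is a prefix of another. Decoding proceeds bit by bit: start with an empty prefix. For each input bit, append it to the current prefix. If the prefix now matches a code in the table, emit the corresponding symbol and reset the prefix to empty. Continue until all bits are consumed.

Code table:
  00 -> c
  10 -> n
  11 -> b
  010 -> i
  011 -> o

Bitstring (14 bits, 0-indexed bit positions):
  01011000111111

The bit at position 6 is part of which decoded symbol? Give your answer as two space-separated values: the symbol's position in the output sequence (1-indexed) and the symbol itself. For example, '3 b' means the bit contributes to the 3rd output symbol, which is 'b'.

Bit 0: prefix='0' (no match yet)
Bit 1: prefix='01' (no match yet)
Bit 2: prefix='010' -> emit 'i', reset
Bit 3: prefix='1' (no match yet)
Bit 4: prefix='11' -> emit 'b', reset
Bit 5: prefix='0' (no match yet)
Bit 6: prefix='00' -> emit 'c', reset
Bit 7: prefix='0' (no match yet)
Bit 8: prefix='01' (no match yet)
Bit 9: prefix='011' -> emit 'o', reset
Bit 10: prefix='1' (no match yet)

Answer: 3 c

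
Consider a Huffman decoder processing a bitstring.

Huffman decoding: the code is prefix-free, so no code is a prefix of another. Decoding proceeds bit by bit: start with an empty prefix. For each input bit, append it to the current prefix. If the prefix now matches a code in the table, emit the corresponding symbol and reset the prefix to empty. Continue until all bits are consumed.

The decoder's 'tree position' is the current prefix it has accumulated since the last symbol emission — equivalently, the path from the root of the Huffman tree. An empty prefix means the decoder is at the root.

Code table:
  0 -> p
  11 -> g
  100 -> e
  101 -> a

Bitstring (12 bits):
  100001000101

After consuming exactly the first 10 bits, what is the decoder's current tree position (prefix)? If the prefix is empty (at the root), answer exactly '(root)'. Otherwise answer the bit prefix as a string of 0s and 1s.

Bit 0: prefix='1' (no match yet)
Bit 1: prefix='10' (no match yet)
Bit 2: prefix='100' -> emit 'e', reset
Bit 3: prefix='0' -> emit 'p', reset
Bit 4: prefix='0' -> emit 'p', reset
Bit 5: prefix='1' (no match yet)
Bit 6: prefix='10' (no match yet)
Bit 7: prefix='100' -> emit 'e', reset
Bit 8: prefix='0' -> emit 'p', reset
Bit 9: prefix='1' (no match yet)

Answer: 1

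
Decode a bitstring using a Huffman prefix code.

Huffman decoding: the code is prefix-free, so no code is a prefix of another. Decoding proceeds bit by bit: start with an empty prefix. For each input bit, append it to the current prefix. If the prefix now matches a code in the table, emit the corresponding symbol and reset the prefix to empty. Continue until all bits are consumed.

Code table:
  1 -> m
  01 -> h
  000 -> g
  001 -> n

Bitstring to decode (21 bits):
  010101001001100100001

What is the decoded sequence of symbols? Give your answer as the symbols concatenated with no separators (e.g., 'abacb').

Bit 0: prefix='0' (no match yet)
Bit 1: prefix='01' -> emit 'h', reset
Bit 2: prefix='0' (no match yet)
Bit 3: prefix='01' -> emit 'h', reset
Bit 4: prefix='0' (no match yet)
Bit 5: prefix='01' -> emit 'h', reset
Bit 6: prefix='0' (no match yet)
Bit 7: prefix='00' (no match yet)
Bit 8: prefix='001' -> emit 'n', reset
Bit 9: prefix='0' (no match yet)
Bit 10: prefix='00' (no match yet)
Bit 11: prefix='001' -> emit 'n', reset
Bit 12: prefix='1' -> emit 'm', reset
Bit 13: prefix='0' (no match yet)
Bit 14: prefix='00' (no match yet)
Bit 15: prefix='001' -> emit 'n', reset
Bit 16: prefix='0' (no match yet)
Bit 17: prefix='00' (no match yet)
Bit 18: prefix='000' -> emit 'g', reset
Bit 19: prefix='0' (no match yet)
Bit 20: prefix='01' -> emit 'h', reset

Answer: hhhnnmngh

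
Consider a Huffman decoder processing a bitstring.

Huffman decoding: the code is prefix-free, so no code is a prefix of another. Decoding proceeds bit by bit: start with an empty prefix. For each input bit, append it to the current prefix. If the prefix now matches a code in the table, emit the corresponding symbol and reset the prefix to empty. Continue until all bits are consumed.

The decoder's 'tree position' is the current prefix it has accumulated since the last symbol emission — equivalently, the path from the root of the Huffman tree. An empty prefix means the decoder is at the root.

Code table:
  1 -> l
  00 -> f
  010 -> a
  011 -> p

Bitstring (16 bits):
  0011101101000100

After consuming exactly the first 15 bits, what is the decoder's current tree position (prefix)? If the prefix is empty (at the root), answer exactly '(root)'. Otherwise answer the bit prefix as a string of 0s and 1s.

Bit 0: prefix='0' (no match yet)
Bit 1: prefix='00' -> emit 'f', reset
Bit 2: prefix='1' -> emit 'l', reset
Bit 3: prefix='1' -> emit 'l', reset
Bit 4: prefix='1' -> emit 'l', reset
Bit 5: prefix='0' (no match yet)
Bit 6: prefix='01' (no match yet)
Bit 7: prefix='011' -> emit 'p', reset
Bit 8: prefix='0' (no match yet)
Bit 9: prefix='01' (no match yet)
Bit 10: prefix='010' -> emit 'a', reset
Bit 11: prefix='0' (no match yet)
Bit 12: prefix='00' -> emit 'f', reset
Bit 13: prefix='1' -> emit 'l', reset
Bit 14: prefix='0' (no match yet)

Answer: 0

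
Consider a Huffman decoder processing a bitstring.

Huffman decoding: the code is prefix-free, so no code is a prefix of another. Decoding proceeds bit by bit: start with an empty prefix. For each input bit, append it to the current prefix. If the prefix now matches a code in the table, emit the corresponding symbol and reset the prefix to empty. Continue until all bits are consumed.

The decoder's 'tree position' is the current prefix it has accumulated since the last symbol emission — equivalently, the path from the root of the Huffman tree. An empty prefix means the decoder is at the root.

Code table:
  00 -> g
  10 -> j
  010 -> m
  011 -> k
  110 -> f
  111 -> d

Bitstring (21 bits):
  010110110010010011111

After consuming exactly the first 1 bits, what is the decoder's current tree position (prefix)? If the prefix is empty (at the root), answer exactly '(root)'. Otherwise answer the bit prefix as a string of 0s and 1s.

Answer: 0

Derivation:
Bit 0: prefix='0' (no match yet)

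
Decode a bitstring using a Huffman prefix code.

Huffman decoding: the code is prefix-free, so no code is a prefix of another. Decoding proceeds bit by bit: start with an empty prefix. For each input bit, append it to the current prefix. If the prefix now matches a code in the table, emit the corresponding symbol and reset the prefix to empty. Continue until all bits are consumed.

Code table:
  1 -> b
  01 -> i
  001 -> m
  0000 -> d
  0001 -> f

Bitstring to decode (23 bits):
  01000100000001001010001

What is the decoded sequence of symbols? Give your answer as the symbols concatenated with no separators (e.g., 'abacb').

Answer: ifdfmif

Derivation:
Bit 0: prefix='0' (no match yet)
Bit 1: prefix='01' -> emit 'i', reset
Bit 2: prefix='0' (no match yet)
Bit 3: prefix='00' (no match yet)
Bit 4: prefix='000' (no match yet)
Bit 5: prefix='0001' -> emit 'f', reset
Bit 6: prefix='0' (no match yet)
Bit 7: prefix='00' (no match yet)
Bit 8: prefix='000' (no match yet)
Bit 9: prefix='0000' -> emit 'd', reset
Bit 10: prefix='0' (no match yet)
Bit 11: prefix='00' (no match yet)
Bit 12: prefix='000' (no match yet)
Bit 13: prefix='0001' -> emit 'f', reset
Bit 14: prefix='0' (no match yet)
Bit 15: prefix='00' (no match yet)
Bit 16: prefix='001' -> emit 'm', reset
Bit 17: prefix='0' (no match yet)
Bit 18: prefix='01' -> emit 'i', reset
Bit 19: prefix='0' (no match yet)
Bit 20: prefix='00' (no match yet)
Bit 21: prefix='000' (no match yet)
Bit 22: prefix='0001' -> emit 'f', reset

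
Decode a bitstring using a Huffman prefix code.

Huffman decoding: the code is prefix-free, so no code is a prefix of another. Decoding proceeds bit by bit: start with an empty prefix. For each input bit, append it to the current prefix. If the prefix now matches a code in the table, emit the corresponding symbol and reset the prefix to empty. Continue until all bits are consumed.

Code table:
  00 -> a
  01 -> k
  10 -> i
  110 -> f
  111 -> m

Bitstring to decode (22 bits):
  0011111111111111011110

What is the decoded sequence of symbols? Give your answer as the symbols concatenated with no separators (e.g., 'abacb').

Answer: ammmmfmi

Derivation:
Bit 0: prefix='0' (no match yet)
Bit 1: prefix='00' -> emit 'a', reset
Bit 2: prefix='1' (no match yet)
Bit 3: prefix='11' (no match yet)
Bit 4: prefix='111' -> emit 'm', reset
Bit 5: prefix='1' (no match yet)
Bit 6: prefix='11' (no match yet)
Bit 7: prefix='111' -> emit 'm', reset
Bit 8: prefix='1' (no match yet)
Bit 9: prefix='11' (no match yet)
Bit 10: prefix='111' -> emit 'm', reset
Bit 11: prefix='1' (no match yet)
Bit 12: prefix='11' (no match yet)
Bit 13: prefix='111' -> emit 'm', reset
Bit 14: prefix='1' (no match yet)
Bit 15: prefix='11' (no match yet)
Bit 16: prefix='110' -> emit 'f', reset
Bit 17: prefix='1' (no match yet)
Bit 18: prefix='11' (no match yet)
Bit 19: prefix='111' -> emit 'm', reset
Bit 20: prefix='1' (no match yet)
Bit 21: prefix='10' -> emit 'i', reset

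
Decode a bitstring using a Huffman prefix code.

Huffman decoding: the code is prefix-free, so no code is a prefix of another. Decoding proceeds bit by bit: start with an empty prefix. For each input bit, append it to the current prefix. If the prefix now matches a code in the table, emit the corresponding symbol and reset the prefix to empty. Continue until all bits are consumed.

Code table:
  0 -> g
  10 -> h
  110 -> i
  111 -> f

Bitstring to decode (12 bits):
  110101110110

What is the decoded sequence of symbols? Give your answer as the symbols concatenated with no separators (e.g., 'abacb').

Bit 0: prefix='1' (no match yet)
Bit 1: prefix='11' (no match yet)
Bit 2: prefix='110' -> emit 'i', reset
Bit 3: prefix='1' (no match yet)
Bit 4: prefix='10' -> emit 'h', reset
Bit 5: prefix='1' (no match yet)
Bit 6: prefix='11' (no match yet)
Bit 7: prefix='111' -> emit 'f', reset
Bit 8: prefix='0' -> emit 'g', reset
Bit 9: prefix='1' (no match yet)
Bit 10: prefix='11' (no match yet)
Bit 11: prefix='110' -> emit 'i', reset

Answer: ihfgi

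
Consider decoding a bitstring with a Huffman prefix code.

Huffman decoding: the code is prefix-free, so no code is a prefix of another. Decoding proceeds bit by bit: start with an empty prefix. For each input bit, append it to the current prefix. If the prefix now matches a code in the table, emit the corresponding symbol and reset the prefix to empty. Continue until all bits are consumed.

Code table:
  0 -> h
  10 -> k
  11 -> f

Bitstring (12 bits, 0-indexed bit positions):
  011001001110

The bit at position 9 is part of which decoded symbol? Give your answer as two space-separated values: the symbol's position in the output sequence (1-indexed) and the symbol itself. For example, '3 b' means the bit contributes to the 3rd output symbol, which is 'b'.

Bit 0: prefix='0' -> emit 'h', reset
Bit 1: prefix='1' (no match yet)
Bit 2: prefix='11' -> emit 'f', reset
Bit 3: prefix='0' -> emit 'h', reset
Bit 4: prefix='0' -> emit 'h', reset
Bit 5: prefix='1' (no match yet)
Bit 6: prefix='10' -> emit 'k', reset
Bit 7: prefix='0' -> emit 'h', reset
Bit 8: prefix='1' (no match yet)
Bit 9: prefix='11' -> emit 'f', reset
Bit 10: prefix='1' (no match yet)
Bit 11: prefix='10' -> emit 'k', reset

Answer: 7 f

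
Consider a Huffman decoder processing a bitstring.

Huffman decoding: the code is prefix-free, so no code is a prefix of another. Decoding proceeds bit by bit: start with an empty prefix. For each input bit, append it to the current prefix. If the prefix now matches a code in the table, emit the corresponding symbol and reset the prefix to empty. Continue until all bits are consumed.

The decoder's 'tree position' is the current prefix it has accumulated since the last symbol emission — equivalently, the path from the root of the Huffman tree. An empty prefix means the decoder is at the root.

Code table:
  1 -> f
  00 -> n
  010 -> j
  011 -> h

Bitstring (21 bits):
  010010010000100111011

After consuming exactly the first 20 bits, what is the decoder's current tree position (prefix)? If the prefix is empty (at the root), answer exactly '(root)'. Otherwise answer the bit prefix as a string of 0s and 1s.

Bit 0: prefix='0' (no match yet)
Bit 1: prefix='01' (no match yet)
Bit 2: prefix='010' -> emit 'j', reset
Bit 3: prefix='0' (no match yet)
Bit 4: prefix='01' (no match yet)
Bit 5: prefix='010' -> emit 'j', reset
Bit 6: prefix='0' (no match yet)
Bit 7: prefix='01' (no match yet)
Bit 8: prefix='010' -> emit 'j', reset
Bit 9: prefix='0' (no match yet)
Bit 10: prefix='00' -> emit 'n', reset
Bit 11: prefix='0' (no match yet)
Bit 12: prefix='01' (no match yet)
Bit 13: prefix='010' -> emit 'j', reset
Bit 14: prefix='0' (no match yet)
Bit 15: prefix='01' (no match yet)
Bit 16: prefix='011' -> emit 'h', reset
Bit 17: prefix='1' -> emit 'f', reset
Bit 18: prefix='0' (no match yet)
Bit 19: prefix='01' (no match yet)

Answer: 01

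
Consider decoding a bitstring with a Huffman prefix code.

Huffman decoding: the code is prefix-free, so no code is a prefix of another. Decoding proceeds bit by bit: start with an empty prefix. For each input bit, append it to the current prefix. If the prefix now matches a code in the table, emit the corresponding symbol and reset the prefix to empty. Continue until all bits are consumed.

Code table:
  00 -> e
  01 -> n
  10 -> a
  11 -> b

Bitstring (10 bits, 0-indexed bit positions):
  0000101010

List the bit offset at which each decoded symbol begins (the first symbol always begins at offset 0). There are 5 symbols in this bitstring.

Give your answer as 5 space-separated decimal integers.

Bit 0: prefix='0' (no match yet)
Bit 1: prefix='00' -> emit 'e', reset
Bit 2: prefix='0' (no match yet)
Bit 3: prefix='00' -> emit 'e', reset
Bit 4: prefix='1' (no match yet)
Bit 5: prefix='10' -> emit 'a', reset
Bit 6: prefix='1' (no match yet)
Bit 7: prefix='10' -> emit 'a', reset
Bit 8: prefix='1' (no match yet)
Bit 9: prefix='10' -> emit 'a', reset

Answer: 0 2 4 6 8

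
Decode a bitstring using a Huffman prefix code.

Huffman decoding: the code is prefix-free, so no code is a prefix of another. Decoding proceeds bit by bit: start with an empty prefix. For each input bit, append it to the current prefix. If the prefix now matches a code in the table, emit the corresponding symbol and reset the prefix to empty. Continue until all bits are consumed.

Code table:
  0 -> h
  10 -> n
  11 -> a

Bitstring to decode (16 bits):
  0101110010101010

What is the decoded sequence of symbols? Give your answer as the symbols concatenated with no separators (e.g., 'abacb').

Answer: hnanhnnnn

Derivation:
Bit 0: prefix='0' -> emit 'h', reset
Bit 1: prefix='1' (no match yet)
Bit 2: prefix='10' -> emit 'n', reset
Bit 3: prefix='1' (no match yet)
Bit 4: prefix='11' -> emit 'a', reset
Bit 5: prefix='1' (no match yet)
Bit 6: prefix='10' -> emit 'n', reset
Bit 7: prefix='0' -> emit 'h', reset
Bit 8: prefix='1' (no match yet)
Bit 9: prefix='10' -> emit 'n', reset
Bit 10: prefix='1' (no match yet)
Bit 11: prefix='10' -> emit 'n', reset
Bit 12: prefix='1' (no match yet)
Bit 13: prefix='10' -> emit 'n', reset
Bit 14: prefix='1' (no match yet)
Bit 15: prefix='10' -> emit 'n', reset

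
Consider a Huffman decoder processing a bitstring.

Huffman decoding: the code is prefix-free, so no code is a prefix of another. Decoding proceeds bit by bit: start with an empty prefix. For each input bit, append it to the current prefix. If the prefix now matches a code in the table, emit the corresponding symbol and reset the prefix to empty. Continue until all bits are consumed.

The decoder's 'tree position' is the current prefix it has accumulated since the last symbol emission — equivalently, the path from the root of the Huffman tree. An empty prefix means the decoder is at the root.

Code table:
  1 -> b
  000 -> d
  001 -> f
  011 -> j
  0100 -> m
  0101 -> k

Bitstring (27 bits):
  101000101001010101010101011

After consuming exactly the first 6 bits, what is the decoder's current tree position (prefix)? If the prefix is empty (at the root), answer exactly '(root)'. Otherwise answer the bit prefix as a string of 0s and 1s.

Bit 0: prefix='1' -> emit 'b', reset
Bit 1: prefix='0' (no match yet)
Bit 2: prefix='01' (no match yet)
Bit 3: prefix='010' (no match yet)
Bit 4: prefix='0100' -> emit 'm', reset
Bit 5: prefix='0' (no match yet)

Answer: 0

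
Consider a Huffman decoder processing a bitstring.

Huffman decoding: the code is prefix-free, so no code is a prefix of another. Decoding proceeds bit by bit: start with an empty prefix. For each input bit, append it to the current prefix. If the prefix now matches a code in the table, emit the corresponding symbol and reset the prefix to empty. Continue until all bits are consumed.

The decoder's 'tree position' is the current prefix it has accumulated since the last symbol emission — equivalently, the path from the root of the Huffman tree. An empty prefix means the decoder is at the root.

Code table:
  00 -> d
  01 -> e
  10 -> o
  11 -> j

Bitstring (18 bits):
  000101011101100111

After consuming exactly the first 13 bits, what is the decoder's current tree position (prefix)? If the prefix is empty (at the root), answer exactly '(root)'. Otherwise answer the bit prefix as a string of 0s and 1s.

Answer: 1

Derivation:
Bit 0: prefix='0' (no match yet)
Bit 1: prefix='00' -> emit 'd', reset
Bit 2: prefix='0' (no match yet)
Bit 3: prefix='01' -> emit 'e', reset
Bit 4: prefix='0' (no match yet)
Bit 5: prefix='01' -> emit 'e', reset
Bit 6: prefix='0' (no match yet)
Bit 7: prefix='01' -> emit 'e', reset
Bit 8: prefix='1' (no match yet)
Bit 9: prefix='11' -> emit 'j', reset
Bit 10: prefix='0' (no match yet)
Bit 11: prefix='01' -> emit 'e', reset
Bit 12: prefix='1' (no match yet)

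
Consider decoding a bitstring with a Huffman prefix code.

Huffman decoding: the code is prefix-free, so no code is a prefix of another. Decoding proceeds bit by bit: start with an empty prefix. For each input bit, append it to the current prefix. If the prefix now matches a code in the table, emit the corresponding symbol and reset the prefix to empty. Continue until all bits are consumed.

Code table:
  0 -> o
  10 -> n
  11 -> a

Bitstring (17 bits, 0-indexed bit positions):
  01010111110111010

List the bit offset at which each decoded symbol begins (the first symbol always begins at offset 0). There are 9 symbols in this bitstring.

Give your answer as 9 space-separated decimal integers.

Bit 0: prefix='0' -> emit 'o', reset
Bit 1: prefix='1' (no match yet)
Bit 2: prefix='10' -> emit 'n', reset
Bit 3: prefix='1' (no match yet)
Bit 4: prefix='10' -> emit 'n', reset
Bit 5: prefix='1' (no match yet)
Bit 6: prefix='11' -> emit 'a', reset
Bit 7: prefix='1' (no match yet)
Bit 8: prefix='11' -> emit 'a', reset
Bit 9: prefix='1' (no match yet)
Bit 10: prefix='10' -> emit 'n', reset
Bit 11: prefix='1' (no match yet)
Bit 12: prefix='11' -> emit 'a', reset
Bit 13: prefix='1' (no match yet)
Bit 14: prefix='10' -> emit 'n', reset
Bit 15: prefix='1' (no match yet)
Bit 16: prefix='10' -> emit 'n', reset

Answer: 0 1 3 5 7 9 11 13 15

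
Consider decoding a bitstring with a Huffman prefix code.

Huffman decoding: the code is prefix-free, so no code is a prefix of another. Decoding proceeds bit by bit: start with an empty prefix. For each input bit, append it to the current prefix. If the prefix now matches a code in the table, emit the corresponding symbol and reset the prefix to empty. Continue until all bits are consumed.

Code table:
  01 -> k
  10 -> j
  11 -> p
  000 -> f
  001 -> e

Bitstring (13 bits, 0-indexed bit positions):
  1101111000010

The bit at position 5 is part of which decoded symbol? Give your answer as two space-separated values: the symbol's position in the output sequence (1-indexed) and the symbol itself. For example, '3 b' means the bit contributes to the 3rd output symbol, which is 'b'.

Answer: 3 p

Derivation:
Bit 0: prefix='1' (no match yet)
Bit 1: prefix='11' -> emit 'p', reset
Bit 2: prefix='0' (no match yet)
Bit 3: prefix='01' -> emit 'k', reset
Bit 4: prefix='1' (no match yet)
Bit 5: prefix='11' -> emit 'p', reset
Bit 6: prefix='1' (no match yet)
Bit 7: prefix='10' -> emit 'j', reset
Bit 8: prefix='0' (no match yet)
Bit 9: prefix='00' (no match yet)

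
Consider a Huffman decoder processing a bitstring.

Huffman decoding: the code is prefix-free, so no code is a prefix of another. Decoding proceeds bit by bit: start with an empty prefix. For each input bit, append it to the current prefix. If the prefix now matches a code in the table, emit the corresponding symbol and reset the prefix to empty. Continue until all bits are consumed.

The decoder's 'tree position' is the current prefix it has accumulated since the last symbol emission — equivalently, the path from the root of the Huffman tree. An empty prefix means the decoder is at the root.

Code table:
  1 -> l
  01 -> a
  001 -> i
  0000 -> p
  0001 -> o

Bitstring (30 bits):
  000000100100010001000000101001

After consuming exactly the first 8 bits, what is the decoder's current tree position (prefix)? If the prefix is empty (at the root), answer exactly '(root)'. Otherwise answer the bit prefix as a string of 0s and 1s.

Bit 0: prefix='0' (no match yet)
Bit 1: prefix='00' (no match yet)
Bit 2: prefix='000' (no match yet)
Bit 3: prefix='0000' -> emit 'p', reset
Bit 4: prefix='0' (no match yet)
Bit 5: prefix='00' (no match yet)
Bit 6: prefix='001' -> emit 'i', reset
Bit 7: prefix='0' (no match yet)

Answer: 0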